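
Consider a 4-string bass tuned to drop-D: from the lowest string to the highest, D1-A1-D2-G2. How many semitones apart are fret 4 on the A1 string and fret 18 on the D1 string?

7 semitones

A1 at fret 4 → C#2 (MIDI 37); D1 at fret 18 → G#2 (MIDI 44).
37 − 44 = -7, so the two pitches are 7 semitones apart, with G#2 the higher.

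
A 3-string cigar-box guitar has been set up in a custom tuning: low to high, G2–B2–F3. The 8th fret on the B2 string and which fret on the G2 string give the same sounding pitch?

Fret 8 on B2 is MIDI 47 + 8 = 55 (G3). On the G2 string (open MIDI 43), that pitch is 55 − 43 = fret 12.

12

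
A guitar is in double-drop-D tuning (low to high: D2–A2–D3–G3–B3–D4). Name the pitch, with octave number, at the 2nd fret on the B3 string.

Each fret is one semitone, so B3 + 2 = C#4.

C#4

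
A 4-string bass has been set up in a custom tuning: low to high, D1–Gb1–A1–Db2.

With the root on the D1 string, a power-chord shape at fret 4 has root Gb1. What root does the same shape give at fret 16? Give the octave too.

Gb2

Moving from fret 4 to fret 16 shifts the root by 12 semitones.
Gb1 up 12 semitones is Gb2.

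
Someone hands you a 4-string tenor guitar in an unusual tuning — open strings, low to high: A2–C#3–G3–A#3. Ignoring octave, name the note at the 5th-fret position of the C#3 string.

C#3 is MIDI 49. Adding 5 gives 54; 54 mod 12 = 6, i.e. F#.
(Equivalently spelled Gb.)

F#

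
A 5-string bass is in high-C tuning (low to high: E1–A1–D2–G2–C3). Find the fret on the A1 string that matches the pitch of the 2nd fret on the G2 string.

Fret 2 on G2 is MIDI 43 + 2 = 45 (A2). On the A1 string (open MIDI 33), that pitch is 45 − 33 = fret 12.

12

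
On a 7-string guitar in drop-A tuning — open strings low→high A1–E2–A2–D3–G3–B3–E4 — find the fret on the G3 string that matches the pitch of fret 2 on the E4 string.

E4 at fret 2 is E4 + 2 semitones = F♯4.
The open G3 string is 9 semitones below the open E4, so the same pitch on the G3 string lies at fret 2 + 9 = 11.

11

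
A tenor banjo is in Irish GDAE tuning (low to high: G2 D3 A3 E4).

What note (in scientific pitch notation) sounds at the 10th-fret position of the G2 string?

F3

The open G2 string plus 10 semitones: G–G#–A–A#–…–D#–E–F.
The walk passes from B into C once, so the octave number goes from 2 to 3.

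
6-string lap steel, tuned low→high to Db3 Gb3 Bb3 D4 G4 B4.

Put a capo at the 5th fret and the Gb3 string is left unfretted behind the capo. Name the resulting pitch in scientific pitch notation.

The capo raises the open Gb3 by 5 semitones to B3; fretting 0 more gives Gb3 + 5 + 0 = Gb3 + 5 semitones = B3.

B3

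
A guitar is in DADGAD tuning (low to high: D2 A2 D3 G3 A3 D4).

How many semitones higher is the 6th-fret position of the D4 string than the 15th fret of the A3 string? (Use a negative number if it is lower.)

-4 semitones

D4 at fret 6 → G#4 (MIDI 68); A3 at fret 15 → C5 (MIDI 72).
68 − 72 = -4, so the two pitches are 4 semitones apart.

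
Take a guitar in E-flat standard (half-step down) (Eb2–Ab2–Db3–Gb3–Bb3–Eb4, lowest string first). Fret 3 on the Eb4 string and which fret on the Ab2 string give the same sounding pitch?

Eb4 at fret 3 is Eb4 + 3 semitones = Gb4.
The open Ab2 string is 19 semitones below the open Eb4, so the same pitch on the Ab2 string lies at fret 3 + 19 = 22.

22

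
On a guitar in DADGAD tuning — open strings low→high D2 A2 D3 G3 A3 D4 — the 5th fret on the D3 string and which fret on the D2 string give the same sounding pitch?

D3 at fret 5 is D3 + 5 semitones = G3.
The open D2 string is 12 semitones below the open D3, so the same pitch on the D2 string lies at fret 5 + 12 = 17.

17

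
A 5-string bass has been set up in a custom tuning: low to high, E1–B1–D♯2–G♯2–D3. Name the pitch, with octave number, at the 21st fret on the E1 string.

C♯3

Each fret is one semitone, so E1 + 21 = C♯3.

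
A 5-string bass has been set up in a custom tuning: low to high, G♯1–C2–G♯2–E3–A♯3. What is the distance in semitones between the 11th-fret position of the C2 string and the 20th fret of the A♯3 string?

31 semitones

C2 at fret 11 → B2 (MIDI 47); A♯3 at fret 20 → F♯5 (MIDI 78).
47 − 78 = -31, so the two pitches are 31 semitones apart, with F♯5 the higher.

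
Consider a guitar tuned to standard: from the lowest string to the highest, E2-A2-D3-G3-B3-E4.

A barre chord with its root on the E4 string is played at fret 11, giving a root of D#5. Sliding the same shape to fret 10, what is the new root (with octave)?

Moving from fret 11 to fret 10 shifts the root by -1 semitone.
D#5 down 1 semitone is D5.

D5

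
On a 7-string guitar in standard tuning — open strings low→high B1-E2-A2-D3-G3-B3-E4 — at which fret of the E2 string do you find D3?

10

D3 is 10 semitones above the open E2 (E–F–F#–G–…–C–C#–D), so it sits at fret 10.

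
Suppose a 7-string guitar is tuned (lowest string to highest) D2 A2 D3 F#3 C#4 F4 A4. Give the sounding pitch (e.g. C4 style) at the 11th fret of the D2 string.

C#3

Each fret is one semitone, so D2 + 11 = C#3.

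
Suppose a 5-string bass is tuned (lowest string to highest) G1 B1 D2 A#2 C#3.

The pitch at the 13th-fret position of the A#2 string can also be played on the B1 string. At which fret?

24

A#2 at fret 13 is A#2 + 13 semitones = B3.
The open B1 string is 11 semitones below the open A#2, so the same pitch on the B1 string lies at fret 13 + 11 = 24.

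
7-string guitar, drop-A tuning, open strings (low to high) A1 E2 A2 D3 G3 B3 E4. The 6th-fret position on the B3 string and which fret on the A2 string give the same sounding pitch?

Fret 6 on B3 is MIDI 59 + 6 = 65 (F4). On the A2 string (open MIDI 45), that pitch is 65 − 45 = fret 20.

20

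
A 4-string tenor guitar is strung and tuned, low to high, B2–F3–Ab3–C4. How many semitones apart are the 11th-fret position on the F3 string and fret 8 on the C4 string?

F3 at fret 11 → E4 (MIDI 64); C4 at fret 8 → Ab4 (MIDI 68).
64 − 68 = -4, so the two pitches are 4 semitones apart, with Ab4 the higher.

4 semitones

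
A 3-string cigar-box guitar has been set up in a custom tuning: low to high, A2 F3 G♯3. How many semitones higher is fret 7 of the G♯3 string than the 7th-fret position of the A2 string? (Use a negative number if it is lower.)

G♯3 at fret 7 → D♯4 (MIDI 63); A2 at fret 7 → E3 (MIDI 52).
63 − 52 = 11, so the two pitches are 11 semitones apart.

11 semitones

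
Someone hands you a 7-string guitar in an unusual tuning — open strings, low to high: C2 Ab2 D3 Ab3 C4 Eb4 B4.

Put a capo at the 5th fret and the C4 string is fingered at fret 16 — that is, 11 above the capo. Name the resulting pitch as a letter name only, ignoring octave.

E

The capo raises the open C4 by 5 semitones to F4; fretting 11 more gives C4 + 5 + 11 = C4 + 16 semitones, landing on E.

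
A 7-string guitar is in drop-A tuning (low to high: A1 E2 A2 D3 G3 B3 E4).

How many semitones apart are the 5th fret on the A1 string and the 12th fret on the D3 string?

A1 at fret 5 → D2 (MIDI 38); D3 at fret 12 → D4 (MIDI 62).
38 − 62 = -24, so the two pitches are 24 semitones apart, with D4 the higher.

24 semitones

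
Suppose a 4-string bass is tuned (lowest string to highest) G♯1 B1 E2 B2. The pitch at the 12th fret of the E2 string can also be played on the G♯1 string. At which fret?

Fret 12 on E2 is MIDI 40 + 12 = 52 (E3). On the G♯1 string (open MIDI 32), that pitch is 52 − 32 = fret 20.

20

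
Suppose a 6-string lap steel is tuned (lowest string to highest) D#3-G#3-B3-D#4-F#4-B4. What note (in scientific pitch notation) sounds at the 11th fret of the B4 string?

A#5

Each fret is one semitone, so B4 + 11 = A#5.
(Equivalently spelled Bb5.)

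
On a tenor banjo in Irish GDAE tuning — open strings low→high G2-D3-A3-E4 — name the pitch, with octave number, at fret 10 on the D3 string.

C4

The open D3 string plus 10 semitones: D–D#–E–F–…–A#–B–C.
The walk passes from B into C once, so the octave number goes from 3 to 4.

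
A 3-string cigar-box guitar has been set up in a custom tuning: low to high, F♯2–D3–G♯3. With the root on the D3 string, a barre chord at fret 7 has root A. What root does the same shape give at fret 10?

Moving from fret 7 to fret 10 shifts the root by 3 semitones.
A up 3 semitones is C.

C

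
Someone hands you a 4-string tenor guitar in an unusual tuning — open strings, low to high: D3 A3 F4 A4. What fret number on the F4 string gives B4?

B4 is 6 semitones above the open F4 (F–F#–G–G#–A–A#–B), so it sits at fret 6.

6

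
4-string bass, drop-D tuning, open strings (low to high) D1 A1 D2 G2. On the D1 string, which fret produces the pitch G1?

G1 is 5 semitones above the open D1 (D–D#–E–F–F#–G), so it sits at fret 5.

5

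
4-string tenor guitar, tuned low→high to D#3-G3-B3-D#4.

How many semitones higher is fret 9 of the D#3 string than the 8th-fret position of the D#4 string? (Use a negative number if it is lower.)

-11 semitones

D#3 at fret 9 → C4 (MIDI 60); D#4 at fret 8 → B4 (MIDI 71).
60 − 71 = -11, so the two pitches are 11 semitones apart.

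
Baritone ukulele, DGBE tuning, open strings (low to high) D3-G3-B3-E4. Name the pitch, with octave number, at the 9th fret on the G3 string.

E4

Each fret is one semitone, so G3 + 9 = E4.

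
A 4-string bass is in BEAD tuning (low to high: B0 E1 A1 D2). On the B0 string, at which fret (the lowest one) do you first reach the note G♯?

From B0, count semitones up the chromatic scale until reaching G♯: B–C–C#–D–D#–E–F–F#–G–G# — 9 steps.

9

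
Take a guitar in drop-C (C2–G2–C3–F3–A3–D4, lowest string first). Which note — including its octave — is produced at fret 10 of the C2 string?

Each fret is one semitone, so C2 + 10 = A♯2.

A♯2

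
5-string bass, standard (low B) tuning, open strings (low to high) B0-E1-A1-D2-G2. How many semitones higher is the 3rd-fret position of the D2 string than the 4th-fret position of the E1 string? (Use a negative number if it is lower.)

D2 at fret 3 → F2 (MIDI 41); E1 at fret 4 → G♯1 (MIDI 32).
41 − 32 = 9, so the two pitches are 9 semitones apart.

9 semitones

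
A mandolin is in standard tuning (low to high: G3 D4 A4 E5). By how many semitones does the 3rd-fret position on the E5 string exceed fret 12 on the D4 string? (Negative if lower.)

E5 at fret 3 → G5 (MIDI 79); D4 at fret 12 → D5 (MIDI 74).
79 − 74 = 5, so the two pitches are 5 semitones apart.

5 semitones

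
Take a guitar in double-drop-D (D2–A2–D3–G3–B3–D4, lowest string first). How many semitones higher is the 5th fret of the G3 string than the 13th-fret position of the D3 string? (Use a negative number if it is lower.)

-3 semitones

G3 at fret 5 → C4 (MIDI 60); D3 at fret 13 → D♯4 (MIDI 63).
60 − 63 = -3, so the two pitches are 3 semitones apart.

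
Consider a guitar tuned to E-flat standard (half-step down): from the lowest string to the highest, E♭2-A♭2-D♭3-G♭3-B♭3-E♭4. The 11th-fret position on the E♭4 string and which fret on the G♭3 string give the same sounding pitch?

E♭4 at fret 11 is E♭4 + 11 semitones = D5.
The open G♭3 string is 9 semitones below the open E♭4, so the same pitch on the G♭3 string lies at fret 11 + 9 = 20.

20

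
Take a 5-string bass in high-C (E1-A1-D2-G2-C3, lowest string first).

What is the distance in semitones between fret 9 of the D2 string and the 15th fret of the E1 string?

D2 at fret 9 → B2 (MIDI 47); E1 at fret 15 → G2 (MIDI 43).
47 − 43 = 4, so the two pitches are 4 semitones apart, with B2 the higher.

4 semitones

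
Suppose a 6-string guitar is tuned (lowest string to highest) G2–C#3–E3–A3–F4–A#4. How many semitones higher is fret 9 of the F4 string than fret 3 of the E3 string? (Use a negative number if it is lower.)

F4 at fret 9 → D5 (MIDI 74); E3 at fret 3 → G3 (MIDI 55).
74 − 55 = 19, so the two pitches are 19 semitones apart.

19 semitones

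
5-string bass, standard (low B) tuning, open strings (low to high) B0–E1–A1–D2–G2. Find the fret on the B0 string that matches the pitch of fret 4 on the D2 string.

19

D2 at fret 4 is D2 + 4 semitones = F#2.
The open B0 string is 15 semitones below the open D2, so the same pitch on the B0 string lies at fret 4 + 15 = 19.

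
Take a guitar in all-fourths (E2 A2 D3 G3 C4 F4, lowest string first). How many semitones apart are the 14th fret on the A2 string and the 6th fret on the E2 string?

A2 at fret 14 → B3 (MIDI 59); E2 at fret 6 → A♯2 (MIDI 46).
59 − 46 = 13, so the two pitches are 13 semitones apart, with B3 the higher.

13 semitones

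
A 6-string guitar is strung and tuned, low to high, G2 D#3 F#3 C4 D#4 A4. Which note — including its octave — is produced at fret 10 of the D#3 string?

C#4

D#3 is MIDI 51. Adding 10 gives 61, which is C#4.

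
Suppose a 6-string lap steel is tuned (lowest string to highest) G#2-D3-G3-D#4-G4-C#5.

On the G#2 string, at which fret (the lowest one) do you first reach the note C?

From G#2, count semitones up the chromatic scale until reaching C: G#–A–A#–B–C — 4 steps.

4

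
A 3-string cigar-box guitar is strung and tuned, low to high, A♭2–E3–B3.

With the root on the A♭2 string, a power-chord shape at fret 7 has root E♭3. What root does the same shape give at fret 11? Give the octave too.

Moving from fret 7 to fret 11 shifts the root by 4 semitones.
E♭3 up 4 semitones is G3.

G3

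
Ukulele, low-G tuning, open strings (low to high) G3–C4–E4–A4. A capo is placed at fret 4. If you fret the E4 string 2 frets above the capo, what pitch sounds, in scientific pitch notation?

A#4

The capo raises the open E4 by 4 semitones to G#4; fretting 2 more gives E4 + 4 + 2 = E4 + 6 semitones = A#4.
(Also written Bb.)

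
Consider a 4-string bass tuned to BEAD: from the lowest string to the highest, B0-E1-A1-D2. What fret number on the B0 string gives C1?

C1 is 1 semitone above the open B0 (B–C), so it sits at fret 1.

1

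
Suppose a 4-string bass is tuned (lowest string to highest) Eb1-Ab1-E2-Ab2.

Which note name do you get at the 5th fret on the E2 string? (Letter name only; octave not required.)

A

E2 is MIDI 40. Adding 5 gives 45; 45 mod 12 = 9, i.e. A.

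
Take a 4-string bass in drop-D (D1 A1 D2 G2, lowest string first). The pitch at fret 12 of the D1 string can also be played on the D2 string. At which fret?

D1 at fret 12 is D1 + 12 semitones = D2.
The open D2 string is 12 semitones above the open D1, so the same pitch on the D2 string lies at fret 12 − 12 = 0.

0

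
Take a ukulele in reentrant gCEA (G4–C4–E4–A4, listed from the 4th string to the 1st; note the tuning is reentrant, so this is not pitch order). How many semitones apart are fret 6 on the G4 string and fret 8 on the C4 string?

G4 at fret 6 → C♯5 (MIDI 73); C4 at fret 8 → G♯4 (MIDI 68).
73 − 68 = 5, so the two pitches are 5 semitones apart, with C♯5 the higher.

5 semitones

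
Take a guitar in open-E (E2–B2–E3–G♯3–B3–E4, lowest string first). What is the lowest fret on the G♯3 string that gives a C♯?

5

From G♯3, count semitones up the chromatic scale until reaching C♯: G#–A–A#–B–C–C# — 5 steps.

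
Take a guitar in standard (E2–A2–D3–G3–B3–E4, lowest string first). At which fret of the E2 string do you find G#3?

16

G#3 is 16 semitones above the open E2 (E–F–F#–G–…–F#–G–G#), so it sits at fret 16.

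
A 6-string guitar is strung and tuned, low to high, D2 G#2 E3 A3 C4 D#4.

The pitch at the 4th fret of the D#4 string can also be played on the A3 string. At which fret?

10

D#4 at fret 4 is D#4 + 4 semitones = G4.
The open A3 string is 6 semitones below the open D#4, so the same pitch on the A3 string lies at fret 4 + 6 = 10.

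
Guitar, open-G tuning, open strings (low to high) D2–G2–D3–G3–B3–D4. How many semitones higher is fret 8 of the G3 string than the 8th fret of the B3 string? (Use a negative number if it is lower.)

G3 at fret 8 → D#4 (MIDI 63); B3 at fret 8 → G4 (MIDI 67).
63 − 67 = -4, so the two pitches are 4 semitones apart.

-4 semitones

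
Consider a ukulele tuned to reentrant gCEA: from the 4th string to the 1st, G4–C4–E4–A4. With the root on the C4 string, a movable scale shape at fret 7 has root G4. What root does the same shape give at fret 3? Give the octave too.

D#4

Moving from fret 7 to fret 3 shifts the root by -4 semitones.
G4 down 4 semitones is D#4.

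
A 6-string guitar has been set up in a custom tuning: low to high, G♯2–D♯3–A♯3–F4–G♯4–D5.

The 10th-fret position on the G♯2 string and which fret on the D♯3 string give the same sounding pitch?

Fret 10 on G♯2 is MIDI 44 + 10 = 54 (F♯3). On the D♯3 string (open MIDI 51), that pitch is 54 − 51 = fret 3.

3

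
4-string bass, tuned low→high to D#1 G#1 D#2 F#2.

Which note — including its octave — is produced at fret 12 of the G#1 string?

G#2

Each fret is one semitone, so G#1 + 12 = G#2.
(Equivalently spelled Ab2.)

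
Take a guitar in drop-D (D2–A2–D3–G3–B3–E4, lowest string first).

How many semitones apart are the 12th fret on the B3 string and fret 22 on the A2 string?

B3 at fret 12 → B4 (MIDI 71); A2 at fret 22 → G4 (MIDI 67).
71 − 67 = 4, so the two pitches are 4 semitones apart, with B4 the higher.

4 semitones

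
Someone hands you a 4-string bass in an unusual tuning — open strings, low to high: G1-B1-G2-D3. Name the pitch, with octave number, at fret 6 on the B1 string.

Each fret is one semitone, so B1 + 6 = F2.

F2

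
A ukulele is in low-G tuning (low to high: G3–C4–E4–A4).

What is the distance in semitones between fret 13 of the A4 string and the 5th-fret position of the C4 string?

A4 at fret 13 → A♯5 (MIDI 82); C4 at fret 5 → F4 (MIDI 65).
82 − 65 = 17, so the two pitches are 17 semitones apart, with A♯5 the higher.

17 semitones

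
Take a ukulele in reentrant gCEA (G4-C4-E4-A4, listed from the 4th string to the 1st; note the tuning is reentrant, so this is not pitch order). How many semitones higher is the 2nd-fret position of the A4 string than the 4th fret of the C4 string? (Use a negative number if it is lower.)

A4 at fret 2 → B4 (MIDI 71); C4 at fret 4 → E4 (MIDI 64).
71 − 64 = 7, so the two pitches are 7 semitones apart.

7 semitones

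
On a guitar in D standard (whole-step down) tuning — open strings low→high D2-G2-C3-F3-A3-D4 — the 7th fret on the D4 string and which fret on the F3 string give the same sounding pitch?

D4 at fret 7 is D4 + 7 semitones = A4.
The open F3 string is 9 semitones below the open D4, so the same pitch on the F3 string lies at fret 7 + 9 = 16.

16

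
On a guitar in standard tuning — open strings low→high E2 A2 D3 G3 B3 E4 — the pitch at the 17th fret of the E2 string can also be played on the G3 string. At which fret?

2

E2 at fret 17 is E2 + 17 semitones = A3.
The open G3 string is 15 semitones above the open E2, so the same pitch on the G3 string lies at fret 17 − 15 = 2.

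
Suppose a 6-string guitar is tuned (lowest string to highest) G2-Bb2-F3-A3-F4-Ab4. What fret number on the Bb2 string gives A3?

11

A3 is 11 semitones above the open Bb2 (Bb–B–C–Db–…–G–Ab–A), so it sits at fret 11.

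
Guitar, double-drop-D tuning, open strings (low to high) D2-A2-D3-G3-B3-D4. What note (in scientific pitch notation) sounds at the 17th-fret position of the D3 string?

G4

The open D3 string plus 17 semitones: D–D#–E–F–…–F–F#–G.
The walk passes from B into C once, so the octave number goes from 3 to 4.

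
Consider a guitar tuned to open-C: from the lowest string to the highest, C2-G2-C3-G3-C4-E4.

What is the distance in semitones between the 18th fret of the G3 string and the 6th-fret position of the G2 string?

24 semitones

G3 at fret 18 → C#5 (MIDI 73); G2 at fret 6 → C#3 (MIDI 49).
73 − 49 = 24, so the two pitches are 24 semitones apart, with C#5 the higher.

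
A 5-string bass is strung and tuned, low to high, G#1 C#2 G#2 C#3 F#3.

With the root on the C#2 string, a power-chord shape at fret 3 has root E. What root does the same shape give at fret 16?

F

Moving from fret 3 to fret 16 shifts the root by 13 semitones.
E up 13 semitones is F.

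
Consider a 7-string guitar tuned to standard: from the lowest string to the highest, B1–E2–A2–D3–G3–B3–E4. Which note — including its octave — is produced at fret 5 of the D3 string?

G3

Each fret is one semitone, so D3 + 5 = G3.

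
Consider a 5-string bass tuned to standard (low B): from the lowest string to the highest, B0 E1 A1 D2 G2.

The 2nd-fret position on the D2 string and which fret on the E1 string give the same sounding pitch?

Fret 2 on D2 is MIDI 38 + 2 = 40 (E2). On the E1 string (open MIDI 28), that pitch is 40 − 28 = fret 12.

12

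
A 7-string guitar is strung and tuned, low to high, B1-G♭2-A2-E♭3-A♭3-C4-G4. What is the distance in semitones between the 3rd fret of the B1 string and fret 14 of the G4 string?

B1 at fret 3 → D2 (MIDI 38); G4 at fret 14 → A5 (MIDI 81).
38 − 81 = -43, so the two pitches are 43 semitones apart, with A5 the higher.

43 semitones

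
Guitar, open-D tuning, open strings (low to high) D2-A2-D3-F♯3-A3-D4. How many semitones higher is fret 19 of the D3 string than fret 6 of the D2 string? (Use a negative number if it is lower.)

25 semitones

D3 at fret 19 → A4 (MIDI 69); D2 at fret 6 → G♯2 (MIDI 44).
69 − 44 = 25, so the two pitches are 25 semitones apart.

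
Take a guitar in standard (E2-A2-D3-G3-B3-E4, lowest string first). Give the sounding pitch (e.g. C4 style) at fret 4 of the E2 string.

E2 is MIDI 40. Adding 4 gives 44, which is G#2.
(Equivalently spelled Ab2.)

G#2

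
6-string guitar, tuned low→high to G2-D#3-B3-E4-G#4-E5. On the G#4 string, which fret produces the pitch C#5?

5

C#5 is 5 semitones above the open G#4 (G#–A–A#–B–C–C#), so it sits at fret 5.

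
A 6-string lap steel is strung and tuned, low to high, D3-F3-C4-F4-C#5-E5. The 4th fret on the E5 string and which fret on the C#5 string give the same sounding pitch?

E5 at fret 4 is E5 + 4 semitones = G#5.
The open C#5 string is 3 semitones below the open E5, so the same pitch on the C#5 string lies at fret 4 + 3 = 7.

7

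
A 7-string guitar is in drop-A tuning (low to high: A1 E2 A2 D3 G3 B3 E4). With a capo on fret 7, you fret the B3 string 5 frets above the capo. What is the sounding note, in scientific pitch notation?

The capo raises the open B3 by 7 semitones to F♯4; fretting 5 more gives B3 + 7 + 5 = B3 + 12 semitones = B4.

B4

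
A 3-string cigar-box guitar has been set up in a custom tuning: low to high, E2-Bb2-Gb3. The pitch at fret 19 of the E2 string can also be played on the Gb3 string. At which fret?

5

E2 at fret 19 is E2 + 19 semitones = B3.
The open Gb3 string is 14 semitones above the open E2, so the same pitch on the Gb3 string lies at fret 19 − 14 = 5.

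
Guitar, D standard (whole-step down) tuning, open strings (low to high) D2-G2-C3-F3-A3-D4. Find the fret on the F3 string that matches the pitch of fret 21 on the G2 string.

G2 at fret 21 is G2 + 21 semitones = E4.
The open F3 string is 10 semitones above the open G2, so the same pitch on the F3 string lies at fret 21 − 10 = 11.

11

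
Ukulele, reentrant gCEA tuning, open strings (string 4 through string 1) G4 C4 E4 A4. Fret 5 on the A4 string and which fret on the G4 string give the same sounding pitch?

7

Fret 5 on A4 is MIDI 69 + 5 = 74 (D5). On the G4 string (open MIDI 67), that pitch is 74 − 67 = fret 7.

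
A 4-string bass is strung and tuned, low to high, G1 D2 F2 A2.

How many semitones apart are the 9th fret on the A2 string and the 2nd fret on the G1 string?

21 semitones

A2 at fret 9 → G♭3 (MIDI 54); G1 at fret 2 → A1 (MIDI 33).
54 − 33 = 21, so the two pitches are 21 semitones apart, with G♭3 the higher.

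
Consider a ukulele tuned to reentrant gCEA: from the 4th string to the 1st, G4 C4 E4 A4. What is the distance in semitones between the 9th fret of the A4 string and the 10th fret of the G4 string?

A4 at fret 9 → F♯5 (MIDI 78); G4 at fret 10 → F5 (MIDI 77).
78 − 77 = 1, so the two pitches are 1 semitone apart, with F♯5 the higher.

1 semitone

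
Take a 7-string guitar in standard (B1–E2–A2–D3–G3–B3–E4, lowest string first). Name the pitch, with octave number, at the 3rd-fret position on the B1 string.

The open B1 string plus 3 semitones: B–C–C#–D.
The walk passes from B into C once, so the octave number goes from 1 to 2.

D2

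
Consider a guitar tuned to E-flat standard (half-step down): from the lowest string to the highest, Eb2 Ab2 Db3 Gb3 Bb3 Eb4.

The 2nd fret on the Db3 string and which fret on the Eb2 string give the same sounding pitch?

Fret 2 on Db3 is MIDI 49 + 2 = 51 (Eb3). On the Eb2 string (open MIDI 39), that pitch is 51 − 39 = fret 12.

12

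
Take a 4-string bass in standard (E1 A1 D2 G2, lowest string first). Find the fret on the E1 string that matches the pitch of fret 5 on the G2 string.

20

Fret 5 on G2 is MIDI 43 + 5 = 48 (C3). On the E1 string (open MIDI 28), that pitch is 48 − 28 = fret 20.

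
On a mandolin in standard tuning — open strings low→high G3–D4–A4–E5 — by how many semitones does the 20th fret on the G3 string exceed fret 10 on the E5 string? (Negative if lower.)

G3 at fret 20 → D♯5 (MIDI 75); E5 at fret 10 → D6 (MIDI 86).
75 − 86 = -11, so the two pitches are 11 semitones apart.

-11 semitones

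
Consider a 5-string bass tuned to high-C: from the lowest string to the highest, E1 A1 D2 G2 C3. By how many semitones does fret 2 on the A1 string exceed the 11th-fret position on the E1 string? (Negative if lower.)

A1 at fret 2 → B1 (MIDI 35); E1 at fret 11 → D#2 (MIDI 39).
35 − 39 = -4, so the two pitches are 4 semitones apart.

-4 semitones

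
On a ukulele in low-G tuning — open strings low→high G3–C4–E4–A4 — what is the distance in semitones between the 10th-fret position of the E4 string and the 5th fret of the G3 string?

E4 at fret 10 → D5 (MIDI 74); G3 at fret 5 → C4 (MIDI 60).
74 − 60 = 14, so the two pitches are 14 semitones apart, with D5 the higher.

14 semitones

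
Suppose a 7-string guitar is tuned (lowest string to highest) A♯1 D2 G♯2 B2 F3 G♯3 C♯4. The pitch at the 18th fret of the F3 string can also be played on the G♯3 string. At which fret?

15

Fret 18 on F3 is MIDI 53 + 18 = 71 (B4). On the G♯3 string (open MIDI 56), that pitch is 71 − 56 = fret 15.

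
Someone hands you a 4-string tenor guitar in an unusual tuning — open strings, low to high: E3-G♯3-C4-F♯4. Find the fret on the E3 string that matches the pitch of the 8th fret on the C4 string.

C4 at fret 8 is C4 + 8 semitones = G♯4.
The open E3 string is 8 semitones below the open C4, so the same pitch on the E3 string lies at fret 8 + 8 = 16.

16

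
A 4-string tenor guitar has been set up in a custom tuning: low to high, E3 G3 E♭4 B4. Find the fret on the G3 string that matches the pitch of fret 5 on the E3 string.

E3 at fret 5 is E3 + 5 semitones = A3.
The open G3 string is 3 semitones above the open E3, so the same pitch on the G3 string lies at fret 5 − 3 = 2.

2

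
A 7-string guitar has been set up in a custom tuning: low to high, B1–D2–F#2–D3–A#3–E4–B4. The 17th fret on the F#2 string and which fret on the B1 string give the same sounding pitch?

24

Fret 17 on F#2 is MIDI 42 + 17 = 59 (B3). On the B1 string (open MIDI 35), that pitch is 59 − 35 = fret 24.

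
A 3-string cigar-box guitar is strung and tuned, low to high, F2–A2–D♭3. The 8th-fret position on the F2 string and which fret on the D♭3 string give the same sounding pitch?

Fret 8 on F2 is MIDI 41 + 8 = 49 (D♭3). On the D♭3 string (open MIDI 49), that pitch is 49 − 49 = fret 0.

0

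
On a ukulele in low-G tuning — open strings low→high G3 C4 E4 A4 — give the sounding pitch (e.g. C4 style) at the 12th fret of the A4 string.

A4 is MIDI 69. Adding 12 gives 81, which is A5.

A5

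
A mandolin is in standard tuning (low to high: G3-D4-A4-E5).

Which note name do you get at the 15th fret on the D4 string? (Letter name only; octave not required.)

Each fret is one semitone, so D4 + 15 = F.

F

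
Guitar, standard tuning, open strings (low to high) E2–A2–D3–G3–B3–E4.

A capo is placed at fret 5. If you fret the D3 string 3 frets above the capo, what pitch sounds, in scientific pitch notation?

The capo raises the open D3 by 5 semitones to G3; fretting 3 more gives D3 + 5 + 3 = D3 + 8 semitones = A#3.
(Also written Bb.)

A#3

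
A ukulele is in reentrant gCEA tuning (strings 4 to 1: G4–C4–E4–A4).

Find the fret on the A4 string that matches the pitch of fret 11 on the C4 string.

2

C4 at fret 11 is C4 + 11 semitones = B4.
The open A4 string is 9 semitones above the open C4, so the same pitch on the A4 string lies at fret 11 − 9 = 2.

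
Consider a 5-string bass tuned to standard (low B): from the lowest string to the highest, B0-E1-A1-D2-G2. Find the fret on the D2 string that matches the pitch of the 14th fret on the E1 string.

E1 at fret 14 is E1 + 14 semitones = F#2.
The open D2 string is 10 semitones above the open E1, so the same pitch on the D2 string lies at fret 14 − 10 = 4.

4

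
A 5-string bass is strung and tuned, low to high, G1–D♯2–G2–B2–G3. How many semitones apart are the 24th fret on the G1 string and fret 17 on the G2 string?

G1 at fret 24 → G3 (MIDI 55); G2 at fret 17 → C4 (MIDI 60).
55 − 60 = -5, so the two pitches are 5 semitones apart, with C4 the higher.

5 semitones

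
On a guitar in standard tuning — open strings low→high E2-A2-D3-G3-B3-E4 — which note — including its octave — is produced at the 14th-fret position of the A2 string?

The open A2 string plus 14 semitones: A–A#–B–C–…–A–A#–B.
The walk passes from B into C once, so the octave number goes from 2 to 3.

B3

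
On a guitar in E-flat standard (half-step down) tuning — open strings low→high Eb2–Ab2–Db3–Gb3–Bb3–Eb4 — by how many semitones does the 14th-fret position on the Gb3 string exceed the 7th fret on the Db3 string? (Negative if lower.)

12 semitones

Gb3 at fret 14 → Ab4 (MIDI 68); Db3 at fret 7 → Ab3 (MIDI 56).
68 − 56 = 12, so the two pitches are 12 semitones apart.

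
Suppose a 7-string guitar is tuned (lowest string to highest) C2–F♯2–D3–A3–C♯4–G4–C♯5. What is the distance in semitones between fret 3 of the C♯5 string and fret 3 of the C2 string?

C♯5 at fret 3 → E5 (MIDI 76); C2 at fret 3 → D♯2 (MIDI 39).
76 − 39 = 37, so the two pitches are 37 semitones apart, with E5 the higher.

37 semitones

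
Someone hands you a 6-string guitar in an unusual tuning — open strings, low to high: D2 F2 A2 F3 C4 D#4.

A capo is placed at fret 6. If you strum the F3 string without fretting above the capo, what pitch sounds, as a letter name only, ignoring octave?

B

The capo raises the open F3 by 6 semitones to B3; fretting 0 more gives F3 + 6 + 0 = F3 + 6 semitones, landing on B.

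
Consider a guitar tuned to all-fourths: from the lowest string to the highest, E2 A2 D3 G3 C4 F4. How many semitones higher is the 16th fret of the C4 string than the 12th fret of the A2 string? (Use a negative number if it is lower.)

C4 at fret 16 → E5 (MIDI 76); A2 at fret 12 → A3 (MIDI 57).
76 − 57 = 19, so the two pitches are 19 semitones apart.

19 semitones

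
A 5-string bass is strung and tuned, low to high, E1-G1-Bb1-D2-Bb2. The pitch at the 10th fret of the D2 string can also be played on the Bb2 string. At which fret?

2

Fret 10 on D2 is MIDI 38 + 10 = 48 (C3). On the Bb2 string (open MIDI 46), that pitch is 48 − 46 = fret 2.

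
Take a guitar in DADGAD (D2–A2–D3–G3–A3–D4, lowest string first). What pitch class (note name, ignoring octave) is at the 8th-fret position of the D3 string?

Each fret is one semitone, so D3 + 8 = A#.
(Equivalently spelled Bb.)

A#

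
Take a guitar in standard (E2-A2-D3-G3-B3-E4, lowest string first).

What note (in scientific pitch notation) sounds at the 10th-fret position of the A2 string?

A2 is MIDI 45. Adding 10 gives 55, which is G3.

G3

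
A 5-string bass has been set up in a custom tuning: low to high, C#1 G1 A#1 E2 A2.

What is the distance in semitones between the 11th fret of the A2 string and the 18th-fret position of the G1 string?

A2 at fret 11 → G#3 (MIDI 56); G1 at fret 18 → C#3 (MIDI 49).
56 − 49 = 7, so the two pitches are 7 semitones apart, with G#3 the higher.

7 semitones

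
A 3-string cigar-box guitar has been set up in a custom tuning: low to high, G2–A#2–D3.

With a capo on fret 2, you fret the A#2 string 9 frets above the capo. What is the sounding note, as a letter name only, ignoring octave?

The capo raises the open A#2 by 2 semitones to C3; fretting 9 more gives A#2 + 2 + 9 = A#2 + 11 semitones, landing on A.

A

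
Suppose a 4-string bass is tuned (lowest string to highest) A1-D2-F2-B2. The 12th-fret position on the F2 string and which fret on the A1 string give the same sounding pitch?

F2 at fret 12 is F2 + 12 semitones = F3.
The open A1 string is 8 semitones below the open F2, so the same pitch on the A1 string lies at fret 12 + 8 = 20.

20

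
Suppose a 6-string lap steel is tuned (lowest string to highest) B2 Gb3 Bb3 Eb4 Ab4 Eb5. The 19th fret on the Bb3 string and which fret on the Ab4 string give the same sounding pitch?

Bb3 at fret 19 is Bb3 + 19 semitones = F5.
The open Ab4 string is 10 semitones above the open Bb3, so the same pitch on the Ab4 string lies at fret 19 − 10 = 9.

9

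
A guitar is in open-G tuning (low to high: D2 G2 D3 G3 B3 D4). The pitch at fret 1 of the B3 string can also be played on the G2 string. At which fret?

17

B3 at fret 1 is B3 + 1 semitone = C4.
The open G2 string is 16 semitones below the open B3, so the same pitch on the G2 string lies at fret 1 + 16 = 17.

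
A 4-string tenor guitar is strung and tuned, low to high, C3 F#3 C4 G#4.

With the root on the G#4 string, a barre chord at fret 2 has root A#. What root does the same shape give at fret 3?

B

Moving from fret 2 to fret 3 shifts the root by 1 semitone.
A# up 1 semitone is B.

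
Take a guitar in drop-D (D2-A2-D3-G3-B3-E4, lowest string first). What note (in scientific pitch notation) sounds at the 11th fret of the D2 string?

Each fret is one semitone, so D2 + 11 = C#3.

C#3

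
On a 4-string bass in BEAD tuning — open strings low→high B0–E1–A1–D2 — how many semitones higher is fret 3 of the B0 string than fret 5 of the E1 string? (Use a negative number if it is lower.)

-7 semitones

B0 at fret 3 → D1 (MIDI 26); E1 at fret 5 → A1 (MIDI 33).
26 − 33 = -7, so the two pitches are 7 semitones apart.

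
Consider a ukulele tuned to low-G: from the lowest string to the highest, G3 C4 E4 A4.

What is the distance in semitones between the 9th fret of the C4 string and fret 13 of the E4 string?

8 semitones

C4 at fret 9 → A4 (MIDI 69); E4 at fret 13 → F5 (MIDI 77).
69 − 77 = -8, so the two pitches are 8 semitones apart, with F5 the higher.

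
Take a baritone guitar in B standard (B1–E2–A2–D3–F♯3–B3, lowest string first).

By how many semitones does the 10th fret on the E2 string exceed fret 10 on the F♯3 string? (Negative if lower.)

E2 at fret 10 → D3 (MIDI 50); F♯3 at fret 10 → E4 (MIDI 64).
50 − 64 = -14, so the two pitches are 14 semitones apart.

-14 semitones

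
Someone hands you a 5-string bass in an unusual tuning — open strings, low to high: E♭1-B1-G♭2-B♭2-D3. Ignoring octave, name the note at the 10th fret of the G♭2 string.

E

The open G♭2 string plus 10 semitones: Gb–G–Ab–A–…–D–Eb–E.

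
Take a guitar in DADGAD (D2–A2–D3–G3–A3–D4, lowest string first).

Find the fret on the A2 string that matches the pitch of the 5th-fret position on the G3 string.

Fret 5 on G3 is MIDI 55 + 5 = 60 (C4). On the A2 string (open MIDI 45), that pitch is 60 − 45 = fret 15.

15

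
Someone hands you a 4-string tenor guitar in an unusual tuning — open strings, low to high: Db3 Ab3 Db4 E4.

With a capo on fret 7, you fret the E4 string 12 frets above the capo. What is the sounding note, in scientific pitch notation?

The capo raises the open E4 by 7 semitones to B4; fretting 12 more gives E4 + 7 + 12 = E4 + 19 semitones = B5.

B5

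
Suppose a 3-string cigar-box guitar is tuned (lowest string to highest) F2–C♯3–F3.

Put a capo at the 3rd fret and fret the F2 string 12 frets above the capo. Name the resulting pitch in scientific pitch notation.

G♯3

The capo raises the open F2 by 3 semitones to G♯2; fretting 12 more gives F2 + 3 + 12 = F2 + 15 semitones = G♯3.
(Also written A♭.)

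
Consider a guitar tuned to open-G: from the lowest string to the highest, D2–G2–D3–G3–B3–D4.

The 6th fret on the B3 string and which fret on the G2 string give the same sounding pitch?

Fret 6 on B3 is MIDI 59 + 6 = 65 (F4). On the G2 string (open MIDI 43), that pitch is 65 − 43 = fret 22.

22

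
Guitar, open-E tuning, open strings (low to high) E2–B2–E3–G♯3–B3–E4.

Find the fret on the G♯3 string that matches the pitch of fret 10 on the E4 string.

Fret 10 on E4 is MIDI 64 + 10 = 74 (D5). On the G♯3 string (open MIDI 56), that pitch is 74 − 56 = fret 18.

18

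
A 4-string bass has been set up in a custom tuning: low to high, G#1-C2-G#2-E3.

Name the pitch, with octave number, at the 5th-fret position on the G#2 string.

C#3

The open G#2 string plus 5 semitones: G#–A–A#–B–C–C#.
The walk passes from B into C once, so the octave number goes from 2 to 3.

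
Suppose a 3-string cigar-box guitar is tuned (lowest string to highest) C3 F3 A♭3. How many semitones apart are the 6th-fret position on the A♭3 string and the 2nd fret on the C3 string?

A♭3 at fret 6 → D4 (MIDI 62); C3 at fret 2 → D3 (MIDI 50).
62 − 50 = 12, so the two pitches are 12 semitones apart, with D4 the higher.

12 semitones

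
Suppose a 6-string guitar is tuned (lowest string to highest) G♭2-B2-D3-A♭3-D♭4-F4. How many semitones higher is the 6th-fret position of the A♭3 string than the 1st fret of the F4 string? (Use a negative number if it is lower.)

-4 semitones

A♭3 at fret 6 → D4 (MIDI 62); F4 at fret 1 → G♭4 (MIDI 66).
62 − 66 = -4, so the two pitches are 4 semitones apart.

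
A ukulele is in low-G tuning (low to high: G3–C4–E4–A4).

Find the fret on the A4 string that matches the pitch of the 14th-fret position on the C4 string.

C4 at fret 14 is C4 + 14 semitones = D5.
The open A4 string is 9 semitones above the open C4, so the same pitch on the A4 string lies at fret 14 − 9 = 5.

5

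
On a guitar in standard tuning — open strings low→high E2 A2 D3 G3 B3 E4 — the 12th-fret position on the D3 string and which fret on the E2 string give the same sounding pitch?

22

Fret 12 on D3 is MIDI 50 + 12 = 62 (D4). On the E2 string (open MIDI 40), that pitch is 62 − 40 = fret 22.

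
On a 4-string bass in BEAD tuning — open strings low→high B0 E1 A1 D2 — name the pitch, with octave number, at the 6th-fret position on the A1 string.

The open A1 string plus 6 semitones: A–A#–B–C–C#–D–D#.
The walk passes from B into C once, so the octave number goes from 1 to 2.
(Equivalently spelled Eb2.)

D#2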